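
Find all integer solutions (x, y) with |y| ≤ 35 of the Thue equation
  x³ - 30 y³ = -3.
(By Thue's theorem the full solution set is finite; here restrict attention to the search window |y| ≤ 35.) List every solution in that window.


The equation is x³ - 30y³ = -3. For fixed y, x³ = 30·y³ − 3, so a solution requires the RHS to be a perfect cube.
Strategy: iterate y from -35 to 35, compute RHS = 30·y³ − 3, and check whether it is a (positive or negative) perfect cube.
Check small values of y:
  y = 0: RHS = -3 is not a perfect cube.
  y = 1: RHS = 27 = (3)³ ⇒ x = 3 works.
  y = -1: RHS = -33 is not a perfect cube.
  y = 2: RHS = 237 is not a perfect cube.
  y = -2: RHS = -243 is not a perfect cube.
  y = 3: RHS = 807 is not a perfect cube.
  y = -3: RHS = -813 is not a perfect cube.
Continuing the search up to |y| = 35 finds no further solutions beyond those listed.
Collected solutions: (3, 1).

Solutions (with |y| ≤ 35): (3, 1).


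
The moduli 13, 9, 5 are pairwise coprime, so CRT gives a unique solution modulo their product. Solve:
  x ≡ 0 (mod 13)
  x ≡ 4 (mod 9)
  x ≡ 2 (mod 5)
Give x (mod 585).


Moduli 13, 9, 5 are pairwise coprime; by CRT there is a unique solution modulo M = 13 · 9 · 5 = 585.
Solve pairwise, accumulating the modulus:
  Start with x ≡ 0 (mod 13).
  Combine with x ≡ 4 (mod 9): since gcd(13, 9) = 1, we get a unique residue mod 117.
    Write x = 0 + 13·t and substitute into x ≡ 4 (mod 9): 13·t ≡ 4 − 0 = 4 (mod 9).
    Reduce coefficients mod 9: 4·t ≡ 4 (mod 9).
    The inverse of 4 mod 9 is 7 (since 4·7 = 28 = 3·9 + 1), so t ≡ 7·4 = 28 ≡ 1 (mod 9).
    Then x = 0 + 13·1 = 13, valid modulo lcm(13, 9) = 117: x ≡ 13 (mod 117).
  Combine with x ≡ 2 (mod 5): since gcd(117, 5) = 1, we get a unique residue mod 585.
    Write x = 13 + 117·t and substitute into x ≡ 2 (mod 5): 117·t ≡ 2 − 13 = -11 (mod 5).
    Reduce coefficients mod 5: 2·t ≡ 4 (mod 5).
    The inverse of 2 mod 5 is 3 (since 2·3 = 6 = 1·5 + 1), so t ≡ 3·4 = 12 ≡ 2 (mod 5).
    Then x = 13 + 117·2 = 247, valid modulo lcm(117, 5) = 585: x ≡ 247 (mod 585).
Verify: 247 mod 13 = 0 ✓, 247 mod 9 = 4 ✓, 247 mod 5 = 2 ✓.

x ≡ 247 (mod 585).


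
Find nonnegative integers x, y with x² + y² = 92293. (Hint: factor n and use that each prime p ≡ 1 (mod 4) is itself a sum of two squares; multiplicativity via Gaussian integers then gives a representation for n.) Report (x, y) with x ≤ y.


Step 1: Factor n = 92293 = 17 · 61 · 89.
Step 2: Check the mod-4 condition on each prime factor: 17 ≡ 1 (mod 4), exponent 1; 61 ≡ 1 (mod 4), exponent 1; 89 ≡ 1 (mod 4), exponent 1.
All primes ≡ 3 (mod 4) appear to even exponent (or don't appear), so by the two-squares theorem n IS expressible as a sum of two squares.
Step 3: Build a representation. Here n = 17 · 61 · 89 is a product of primes ≡ 1 (mod 4). Each prime p ≡ 1 (mod 4) is itself a sum of two squares; find a² by testing p − a² for a perfect square:
  17: 17 − 1² = 16 = 4² ⇒ 17 = 1² + 4².
  61: 61 − 1² = 60, 61 − 2² = 57, 61 − 3² = 52, 61 − 4² = 45, 61 − 5² = 36 = 6² ⇒ 61 = 5² + 6².
  89: 89 − 1² = 88, 89 − 2² = 85, 89 − 3² = 80, 89 − 4² = 73, 89 − 5² = 64 = 8² ⇒ 89 = 5² + 8².
  Combine using the Brahmagupta–Fibonacci identity (a² + b²)(c² + d²) = (ac − bd)² + (ad + bc)² = (ac + bd)² + (ad − bc)²:
  17 · 61 = 1037: from (1² + 4²)(5² + 6²), take (1·5 − 4·6, 1·6 + 4·5) = (5 − 24, 6 + 20) = (-19, 26); dropping signs (only squares matter) gives (19, 26); check 19² + 26² = 361 + 676 = 1037 ✓.
  1037 · 89 = 92293: from (19² + 26²)(5² + 8²), take (19·5 − 26·8, 19·8 + 26·5) = (95 − 208, 152 + 130) = (-113, 282); dropping signs (only squares matter) gives (113, 282); check 113² + 282² = 12769 + 79524 = 92293 ✓.
Step 4: Order so x ≤ y and verify: 113² + 282² = 12769 + 79524 = 92293 = n. ✓

n = 92293 = 113² + 282² (one valid representation with x ≤ y).


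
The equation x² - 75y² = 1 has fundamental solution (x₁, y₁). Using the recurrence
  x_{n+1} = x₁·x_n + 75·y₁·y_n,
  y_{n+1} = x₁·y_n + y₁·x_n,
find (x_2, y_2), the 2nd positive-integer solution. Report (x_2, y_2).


Step 1: Find the fundamental solution (x₁, y₁) of x² - 75y² = 1.
  Expand √75 as a continued fraction. a₀ = ⌊√75⌋ = 8; iterate m_{k+1} = d_k·a_k − m_k, d_{k+1} = (75 − m_{k+1}²)/d_k, a_{k+1} = ⌊(a₀ + m_{k+1})/d_{k+1}⌋ (starting m₀ = 0, d₀ = 1), with convergents p_k = a_k·p_{k-1} + p_{k-2}, q_k = a_k·q_{k-1} + q_{k-2} (p₋₁ = 1, q₋₁ = 0):
  k = 0: a₀ = 8; p₀/q₀ = 8/1; p₀² − 75·q₀² = 64 − 75 = -11.
  k = 1: m = 8, d = 11, a = ⌊(8 + 8)/11⌋ = 1; p/q = (1·8 + 1)/(1·1 + 0) = 9/1; p² − 75·q² = 81 − 75 = 6.
  k = 2: m = 3, d = 6, a = ⌊(8 + 3)/6⌋ = 1; p/q = (1·9 + 8)/(1·1 + 1) = 17/2; p² − 75·q² = 289 − 300 = -11.
  k = 3: m = 3, d = 11, a = ⌊(8 + 3)/11⌋ = 1; p/q = (1·17 + 9)/(1·2 + 1) = 26/3; p² − 75·q² = 676 − 675 = 1.
  The first convergent with p² − 75·q² = 1 gives the fundamental solution (x₁, y₁) = (26, 3).
Step 2: Apply the recurrence (x_{n+1}, y_{n+1}) = (x₁x_n + 75y₁y_n, x₁y_n + y₁x_n) repeatedly.
  From (x_1, y_1) = (26, 3): x_2 = 26·26 + 75·3·3 = 1351; y_2 = 26·3 + 3·26 = 156.
Step 3: Verify x_2² - 75·y_2² = 1825201 - 1825200 = 1 (should be 1). ✓

(x_1, y_1) = (26, 3); (x_2, y_2) = (1351, 156).


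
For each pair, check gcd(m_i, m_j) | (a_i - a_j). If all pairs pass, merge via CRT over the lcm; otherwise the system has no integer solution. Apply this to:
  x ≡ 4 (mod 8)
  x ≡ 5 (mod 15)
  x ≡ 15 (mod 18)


Moduli 8, 15, 18 are not pairwise coprime, so CRT works modulo lcm(m_i) when all pairwise compatibility conditions hold.
Pairwise compatibility: gcd(m_i, m_j) must divide a_i - a_j for every pair.
Merge one congruence at a time:
  Start: x ≡ 4 (mod 8).
  Combine with x ≡ 5 (mod 15): gcd(8, 15) = 1; 5 - 4 = 1, which IS divisible by 1, so compatible.
    Write x = 4 + 8·t and substitute into x ≡ 5 (mod 15): 8·t ≡ 5 − 4 = 1 (mod 15).
    The inverse of 8 mod 15 is 2 (since 8·2 = 16 = 1·15 + 1), so t ≡ 2·1 = 2 ≡ 2 (mod 15).
    Then x = 4 + 8·2 = 20, valid modulo lcm(8, 15) = 120: x ≡ 20 (mod 120).
  Combine with x ≡ 15 (mod 18): gcd(120, 18) = 6, and 15 - 20 = -5 is NOT divisible by 6.
    ⇒ system is inconsistent (no integer solution).

No solution (the system is inconsistent).


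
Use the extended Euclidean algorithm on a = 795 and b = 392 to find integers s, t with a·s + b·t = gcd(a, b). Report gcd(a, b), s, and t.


Euclidean algorithm on (795, 392) — divide until remainder is 0:
  795 = 2 · 392 + 11
  392 = 35 · 11 + 7
  11 = 1 · 7 + 4
  7 = 1 · 4 + 3
  4 = 1 · 3 + 1
  3 = 3 · 1 + 0
gcd(795, 392) = 1.
Track Bezout coefficients alongside the remainders: start with r₀ = 795 = a·1 + b·0 (s = 1, t = 0) and r₁ = 392 = a·0 + b·1 (s = 0, t = 1); each new remainder r_{k+1} = r_{k-1} − q_k·r_k inherits s_{k+1} = s_{k-1} − q_k·s_k, t_{k+1} = t_{k-1} − q_k·t_k, so r_k = a·s_k + b·t_k at every step:
  q = 2: r = 11, s = 1 − 2·0 = 1, t = 0 − 2·1 = -2  (check: 795·1 + 392·(-2) = 11)
  q = 35: r = 7, s = 0 − 35·1 = -35, t = 1 − 35·(-2) = 71  (check: 795·(-35) + 392·71 = 7)
  q = 1: r = 4, s = 1 − 1·(-35) = 36, t = -2 − 1·71 = -73  (check: 795·36 + 392·(-73) = 4)
  q = 1: r = 3, s = -35 − 1·36 = -71, t = 71 − 1·(-73) = 144  (check: 795·(-71) + 392·144 = 3)
  q = 1: r = 1, s = 36 − 1·(-71) = 107, t = -73 − 1·144 = -217  (check: 795·107 + 392·(-217) = 1)
The row with r = 1 (the gcd) gives the Bezout coefficients s = 107, t = -217.
Result: 795 · (107) + 392 · (-217) = 1.

gcd(795, 392) = 1; s = 107, t = -217 (check: 795·107 + 392·(-217) = 1).


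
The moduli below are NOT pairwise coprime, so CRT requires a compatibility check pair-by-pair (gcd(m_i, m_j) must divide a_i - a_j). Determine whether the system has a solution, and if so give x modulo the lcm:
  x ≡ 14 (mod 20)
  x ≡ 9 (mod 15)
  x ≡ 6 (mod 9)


Moduli 20, 15, 9 are not pairwise coprime, so CRT works modulo lcm(m_i) when all pairwise compatibility conditions hold.
Pairwise compatibility: gcd(m_i, m_j) must divide a_i - a_j for every pair.
Merge one congruence at a time:
  Start: x ≡ 14 (mod 20).
  Combine with x ≡ 9 (mod 15): gcd(20, 15) = 5; 9 - 14 = -5, which IS divisible by 5, so compatible.
    Write x = 14 + 20·t and substitute into x ≡ 9 (mod 15): 20·t ≡ 9 − 14 = -5 (mod 15).
    Divide the congruence (and modulus) by g = 5: 4·t ≡ -1 (mod 3).
    Reduce coefficients mod 3: 1·t ≡ 2 (mod 3).
    So t ≡ 2 (mod 3).
    Then x = 14 + 20·2 = 54, valid modulo lcm(20, 15) = 60: x ≡ 54 (mod 60).
  Combine with x ≡ 6 (mod 9): gcd(60, 9) = 3; 6 - 54 = -48, which IS divisible by 3, so compatible.
    Write x = 54 + 60·t and substitute into x ≡ 6 (mod 9): 60·t ≡ 6 − 54 = -48 (mod 9).
    Divide the congruence (and modulus) by g = 3: 20·t ≡ -16 (mod 3).
    Reduce coefficients mod 3: 2·t ≡ 2 (mod 3).
    The inverse of 2 mod 3 is 2 (since 2·2 = 4 = 1·3 + 1), so t ≡ 2·2 = 4 ≡ 1 (mod 3).
    Then x = 54 + 60·1 = 114, valid modulo lcm(60, 9) = 180: x ≡ 114 (mod 180).
Verify: 114 mod 20 = 14, 114 mod 15 = 9, 114 mod 9 = 6.

x ≡ 114 (mod 180).


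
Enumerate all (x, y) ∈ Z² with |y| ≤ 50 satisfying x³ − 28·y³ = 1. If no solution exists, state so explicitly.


The equation is x³ - 28y³ = 1. For fixed y, x³ = 28·y³ + 1, so a solution requires the RHS to be a perfect cube.
Strategy: iterate y from -50 to 50, compute RHS = 28·y³ + 1, and check whether it is a (positive or negative) perfect cube.
Check small values of y:
  y = 0: RHS = 1 = (1)³ ⇒ x = 1 works.
  y = 1: RHS = 29 is not a perfect cube.
  y = -1: RHS = -27 = (-3)³ ⇒ x = -3 works.
  y = 2: RHS = 225 is not a perfect cube.
  y = -2: RHS = -223 is not a perfect cube.
  y = 3: RHS = 757 is not a perfect cube.
  y = -3: RHS = -755 is not a perfect cube.
Continuing the search up to |y| = 50 finds no further solutions beyond those listed.
Collected solutions: (1, 0), (-3, -1).

Solutions (with |y| ≤ 50): (1, 0), (-3, -1).


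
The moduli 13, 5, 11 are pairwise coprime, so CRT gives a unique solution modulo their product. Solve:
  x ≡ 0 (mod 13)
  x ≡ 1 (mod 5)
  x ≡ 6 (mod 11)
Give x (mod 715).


Moduli 13, 5, 11 are pairwise coprime; by CRT there is a unique solution modulo M = 13 · 5 · 11 = 715.
Solve pairwise, accumulating the modulus:
  Start with x ≡ 0 (mod 13).
  Combine with x ≡ 1 (mod 5): since gcd(13, 5) = 1, we get a unique residue mod 65.
    Write x = 0 + 13·t and substitute into x ≡ 1 (mod 5): 13·t ≡ 1 − 0 = 1 (mod 5).
    Reduce coefficients mod 5: 3·t ≡ 1 (mod 5).
    The inverse of 3 mod 5 is 2 (since 3·2 = 6 = 1·5 + 1), so t ≡ 2·1 = 2 ≡ 2 (mod 5).
    Then x = 0 + 13·2 = 26, valid modulo lcm(13, 5) = 65: x ≡ 26 (mod 65).
  Combine with x ≡ 6 (mod 11): since gcd(65, 11) = 1, we get a unique residue mod 715.
    Write x = 26 + 65·t and substitute into x ≡ 6 (mod 11): 65·t ≡ 6 − 26 = -20 (mod 11).
    Reduce coefficients mod 11: 10·t ≡ 2 (mod 11).
    The inverse of 10 mod 11 is 10 (since 10·10 = 100 = 9·11 + 1), so t ≡ 10·2 = 20 ≡ 9 (mod 11).
    Then x = 26 + 65·9 = 611, valid modulo lcm(65, 11) = 715: x ≡ 611 (mod 715).
Verify: 611 mod 13 = 0 ✓, 611 mod 5 = 1 ✓, 611 mod 11 = 6 ✓.

x ≡ 611 (mod 715).


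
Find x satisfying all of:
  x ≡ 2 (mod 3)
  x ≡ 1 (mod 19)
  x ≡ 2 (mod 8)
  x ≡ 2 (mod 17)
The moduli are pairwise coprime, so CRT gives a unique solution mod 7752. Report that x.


Product of moduli M = 3 · 19 · 8 · 17 = 7752.
Merge one congruence at a time:
  Start: x ≡ 2 (mod 3).
  Combine with x ≡ 1 (mod 19); new modulus lcm = 57.
    Write x = 2 + 3·t and substitute into x ≡ 1 (mod 19): 3·t ≡ 1 − 2 = -1 (mod 19).
    Reduce coefficients mod 19: 3·t ≡ 18 (mod 19).
    The inverse of 3 mod 19 is 13 (since 3·13 = 39 = 2·19 + 1), so t ≡ 13·18 = 234 ≡ 6 (mod 19).
    Then x = 2 + 3·6 = 20, valid modulo lcm(3, 19) = 57: x ≡ 20 (mod 57).
  Combine with x ≡ 2 (mod 8); new modulus lcm = 456.
    Write x = 20 + 57·t and substitute into x ≡ 2 (mod 8): 57·t ≡ 2 − 20 = -18 (mod 8).
    Reduce coefficients mod 8: 1·t ≡ 6 (mod 8).
    So t ≡ 6 (mod 8).
    Then x = 20 + 57·6 = 362, valid modulo lcm(57, 8) = 456: x ≡ 362 (mod 456).
  Combine with x ≡ 2 (mod 17); new modulus lcm = 7752.
    Write x = 362 + 456·t and substitute into x ≡ 2 (mod 17): 456·t ≡ 2 − 362 = -360 (mod 17).
    Reduce coefficients mod 17: 14·t ≡ 14 (mod 17).
    The inverse of 14 mod 17 is 11 (since 14·11 = 154 = 9·17 + 1), so t ≡ 11·14 = 154 ≡ 1 (mod 17).
    Then x = 362 + 456·1 = 818, valid modulo lcm(456, 17) = 7752: x ≡ 818 (mod 7752).
Verify against each original: 818 mod 3 = 2, 818 mod 19 = 1, 818 mod 8 = 2, 818 mod 17 = 2.

x ≡ 818 (mod 7752).


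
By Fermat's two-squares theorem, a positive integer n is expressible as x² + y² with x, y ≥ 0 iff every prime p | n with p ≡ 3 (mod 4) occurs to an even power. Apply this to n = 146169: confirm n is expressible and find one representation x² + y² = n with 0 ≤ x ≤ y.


Step 1: Factor n = 146169 = 3^2 · 109 · 149.
Step 2: Check the mod-4 condition on each prime factor: 3 ≡ 3 (mod 4), exponent 2 (must be even); 109 ≡ 1 (mod 4), exponent 1; 149 ≡ 1 (mod 4), exponent 1.
All primes ≡ 3 (mod 4) appear to even exponent (or don't appear), so by the two-squares theorem n IS expressible as a sum of two squares.
Step 3: Build a representation. Group n = k² · m with k = 3 and m = 109 · 149 = 16241 (a product of primes ≡ 1 (mod 4)); a representation of m scales to one of n via (k·x)² + (k·y)² = k²(x² + y²). Each prime p ≡ 1 (mod 4) is itself a sum of two squares; find a² by testing p − a² for a perfect square:
  109: 109 − 1² = 108, 109 − 2² = 105, 109 − 3² = 100 = 10² ⇒ 109 = 3² + 10².
  149: 149 − 1² = 148, 149 − 2² = 145, 149 − 3² = 140, 149 − 4² = 133, 149 − 5² = 124, 149 − 6² = 113, 149 − 7² = 100 = 10² ⇒ 149 = 7² + 10².
  Combine using the Brahmagupta–Fibonacci identity (a² + b²)(c² + d²) = (ac − bd)² + (ad + bc)² = (ac + bd)² + (ad − bc)²:
  109 · 149 = 16241: from (3² + 10²)(7² + 10²), take (3·7 − 10·10, 3·10 + 10·7) = (21 − 100, 30 + 70) = (-79, 100); dropping signs (only squares matter) gives (79, 100); check 79² + 100² = 6241 + 10000 = 16241 ✓.
  Scale by k = 3: (3·79, 3·100) = (237, 300).
Step 4: Order so x ≤ y and verify: 237² + 300² = 56169 + 90000 = 146169 = n. ✓

n = 146169 = 237² + 300² (one valid representation with x ≤ y).


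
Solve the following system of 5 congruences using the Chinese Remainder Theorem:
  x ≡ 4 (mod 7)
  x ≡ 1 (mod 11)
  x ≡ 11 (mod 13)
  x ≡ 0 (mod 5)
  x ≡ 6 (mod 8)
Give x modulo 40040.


Product of moduli M = 7 · 11 · 13 · 5 · 8 = 40040.
Merge one congruence at a time:
  Start: x ≡ 4 (mod 7).
  Combine with x ≡ 1 (mod 11); new modulus lcm = 77.
    Write x = 4 + 7·t and substitute into x ≡ 1 (mod 11): 7·t ≡ 1 − 4 = -3 (mod 11).
    Reduce coefficients mod 11: 7·t ≡ 8 (mod 11).
    The inverse of 7 mod 11 is 8 (since 7·8 = 56 = 5·11 + 1), so t ≡ 8·8 = 64 ≡ 9 (mod 11).
    Then x = 4 + 7·9 = 67, valid modulo lcm(7, 11) = 77: x ≡ 67 (mod 77).
  Combine with x ≡ 11 (mod 13); new modulus lcm = 1001.
    Write x = 67 + 77·t and substitute into x ≡ 11 (mod 13): 77·t ≡ 11 − 67 = -56 (mod 13).
    Reduce coefficients mod 13: 12·t ≡ 9 (mod 13).
    The inverse of 12 mod 13 is 12 (since 12·12 = 144 = 11·13 + 1), so t ≡ 12·9 = 108 ≡ 4 (mod 13).
    Then x = 67 + 77·4 = 375, valid modulo lcm(77, 13) = 1001: x ≡ 375 (mod 1001).
  Combine with x ≡ 0 (mod 5); new modulus lcm = 5005.
    Write x = 375 + 1001·t and substitute into x ≡ 0 (mod 5): 1001·t ≡ 0 − 375 = -375 (mod 5).
    Reduce coefficients mod 5: 1·t ≡ 0 (mod 5).
    So t ≡ 0 (mod 5).
    Then x = 375 + 1001·0 = 375, valid modulo lcm(1001, 5) = 5005: x ≡ 375 (mod 5005).
  Combine with x ≡ 6 (mod 8); new modulus lcm = 40040.
    Write x = 375 + 5005·t and substitute into x ≡ 6 (mod 8): 5005·t ≡ 6 − 375 = -369 (mod 8).
    Reduce coefficients mod 8: 5·t ≡ 7 (mod 8).
    The inverse of 5 mod 8 is 5 (since 5·5 = 25 = 3·8 + 1), so t ≡ 5·7 = 35 ≡ 3 (mod 8).
    Then x = 375 + 5005·3 = 15390, valid modulo lcm(5005, 8) = 40040: x ≡ 15390 (mod 40040).
Verify against each original: 15390 mod 7 = 4, 15390 mod 11 = 1, 15390 mod 13 = 11, 15390 mod 5 = 0, 15390 mod 8 = 6.

x ≡ 15390 (mod 40040).


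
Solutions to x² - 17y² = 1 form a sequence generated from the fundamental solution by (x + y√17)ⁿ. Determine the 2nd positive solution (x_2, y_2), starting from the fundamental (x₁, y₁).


Step 1: Find the fundamental solution (x₁, y₁) of x² - 17y² = 1.
  Expand √17 as a continued fraction. a₀ = ⌊√17⌋ = 4; iterate m_{k+1} = d_k·a_k − m_k, d_{k+1} = (17 − m_{k+1}²)/d_k, a_{k+1} = ⌊(a₀ + m_{k+1})/d_{k+1}⌋ (starting m₀ = 0, d₀ = 1), with convergents p_k = a_k·p_{k-1} + p_{k-2}, q_k = a_k·q_{k-1} + q_{k-2} (p₋₁ = 1, q₋₁ = 0):
  k = 0: a₀ = 4; p₀/q₀ = 4/1; p₀² − 17·q₀² = 16 − 17 = -1.
  k = 1: m = 4, d = 1, a = ⌊(4 + 4)/1⌋ = 8; p/q = (8·4 + 1)/(8·1 + 0) = 33/8; p² − 17·q² = 1089 − 1088 = 1.
  The first convergent with p² − 17·q² = 1 gives the fundamental solution (x₁, y₁) = (33, 8).
Step 2: Apply the recurrence (x_{n+1}, y_{n+1}) = (x₁x_n + 17y₁y_n, x₁y_n + y₁x_n) repeatedly.
  From (x_1, y_1) = (33, 8): x_2 = 33·33 + 17·8·8 = 2177; y_2 = 33·8 + 8·33 = 528.
Step 3: Verify x_2² - 17·y_2² = 4739329 - 4739328 = 1 (should be 1). ✓

(x_1, y_1) = (33, 8); (x_2, y_2) = (2177, 528).


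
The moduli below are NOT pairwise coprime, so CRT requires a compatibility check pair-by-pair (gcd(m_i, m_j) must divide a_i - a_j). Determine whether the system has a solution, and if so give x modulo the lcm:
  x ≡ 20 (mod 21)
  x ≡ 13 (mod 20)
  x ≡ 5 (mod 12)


Moduli 21, 20, 12 are not pairwise coprime, so CRT works modulo lcm(m_i) when all pairwise compatibility conditions hold.
Pairwise compatibility: gcd(m_i, m_j) must divide a_i - a_j for every pair.
Merge one congruence at a time:
  Start: x ≡ 20 (mod 21).
  Combine with x ≡ 13 (mod 20): gcd(21, 20) = 1; 13 - 20 = -7, which IS divisible by 1, so compatible.
    Write x = 20 + 21·t and substitute into x ≡ 13 (mod 20): 21·t ≡ 13 − 20 = -7 (mod 20).
    Reduce coefficients mod 20: 1·t ≡ 13 (mod 20).
    So t ≡ 13 (mod 20).
    Then x = 20 + 21·13 = 293, valid modulo lcm(21, 20) = 420: x ≡ 293 (mod 420).
  Combine with x ≡ 5 (mod 12): gcd(420, 12) = 12; 5 - 293 = -288, which IS divisible by 12, so compatible.
    Write x = 293 + 420·t and substitute into x ≡ 5 (mod 12): 420·t ≡ 5 − 293 = -288 (mod 12).
    Divide the congruence (and modulus) by g = 12: 35·t ≡ -24 (mod 1).
    Modulo 1 every t works; take t = 0.
    Then x = 293 + 420·0 = 293, valid modulo lcm(420, 12) = 420: x ≡ 293 (mod 420).
Verify: 293 mod 21 = 20, 293 mod 20 = 13, 293 mod 12 = 5.

x ≡ 293 (mod 420).


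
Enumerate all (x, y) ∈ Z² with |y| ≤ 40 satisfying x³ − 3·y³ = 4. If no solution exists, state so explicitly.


The equation is x³ - 3y³ = 4. For fixed y, x³ = 3·y³ + 4, so a solution requires the RHS to be a perfect cube.
Strategy: iterate y from -40 to 40, compute RHS = 3·y³ + 4, and check whether it is a (positive or negative) perfect cube.
Check small values of y:
  y = 0: RHS = 4 is not a perfect cube.
  y = 1: RHS = 7 is not a perfect cube.
  y = -1: RHS = 1 = (1)³ ⇒ x = 1 works.
  y = 2: RHS = 28 is not a perfect cube.
  y = -2: RHS = -20 is not a perfect cube.
  y = 3: RHS = 85 is not a perfect cube.
  y = -3: RHS = -77 is not a perfect cube.
Continuing the search up to |y| = 40 finds no further solutions beyond those listed.
Collected solutions: (1, -1).

Solutions (with |y| ≤ 40): (1, -1).


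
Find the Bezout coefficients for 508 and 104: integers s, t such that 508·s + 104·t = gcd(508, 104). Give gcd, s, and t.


Euclidean algorithm on (508, 104) — divide until remainder is 0:
  508 = 4 · 104 + 92
  104 = 1 · 92 + 12
  92 = 7 · 12 + 8
  12 = 1 · 8 + 4
  8 = 2 · 4 + 0
gcd(508, 104) = 4.
Track Bezout coefficients alongside the remainders: start with r₀ = 508 = a·1 + b·0 (s = 1, t = 0) and r₁ = 104 = a·0 + b·1 (s = 0, t = 1); each new remainder r_{k+1} = r_{k-1} − q_k·r_k inherits s_{k+1} = s_{k-1} − q_k·s_k, t_{k+1} = t_{k-1} − q_k·t_k, so r_k = a·s_k + b·t_k at every step:
  q = 4: r = 92, s = 1 − 4·0 = 1, t = 0 − 4·1 = -4  (check: 508·1 + 104·(-4) = 92)
  q = 1: r = 12, s = 0 − 1·1 = -1, t = 1 − 1·(-4) = 5  (check: 508·(-1) + 104·5 = 12)
  q = 7: r = 8, s = 1 − 7·(-1) = 8, t = -4 − 7·5 = -39  (check: 508·8 + 104·(-39) = 8)
  q = 1: r = 4, s = -1 − 1·8 = -9, t = 5 − 1·(-39) = 44  (check: 508·(-9) + 104·44 = 4)
The row with r = 4 (the gcd) gives the Bezout coefficients s = -9, t = 44.
Result: 508 · (-9) + 104 · (44) = 4.

gcd(508, 104) = 4; s = -9, t = 44 (check: 508·(-9) + 104·44 = 4).


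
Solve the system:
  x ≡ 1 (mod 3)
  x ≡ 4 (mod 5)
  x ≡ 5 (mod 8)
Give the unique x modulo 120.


Moduli 3, 5, 8 are pairwise coprime; by CRT there is a unique solution modulo M = 3 · 5 · 8 = 120.
Solve pairwise, accumulating the modulus:
  Start with x ≡ 1 (mod 3).
  Combine with x ≡ 4 (mod 5): since gcd(3, 5) = 1, we get a unique residue mod 15.
    Write x = 1 + 3·t and substitute into x ≡ 4 (mod 5): 3·t ≡ 4 − 1 = 3 (mod 5).
    The inverse of 3 mod 5 is 2 (since 3·2 = 6 = 1·5 + 1), so t ≡ 2·3 = 6 ≡ 1 (mod 5).
    Then x = 1 + 3·1 = 4, valid modulo lcm(3, 5) = 15: x ≡ 4 (mod 15).
  Combine with x ≡ 5 (mod 8): since gcd(15, 8) = 1, we get a unique residue mod 120.
    Write x = 4 + 15·t and substitute into x ≡ 5 (mod 8): 15·t ≡ 5 − 4 = 1 (mod 8).
    Reduce coefficients mod 8: 7·t ≡ 1 (mod 8).
    The inverse of 7 mod 8 is 7 (since 7·7 = 49 = 6·8 + 1), so t ≡ 7·1 = 7 ≡ 7 (mod 8).
    Then x = 4 + 15·7 = 109, valid modulo lcm(15, 8) = 120: x ≡ 109 (mod 120).
Verify: 109 mod 3 = 1 ✓, 109 mod 5 = 4 ✓, 109 mod 8 = 5 ✓.

x ≡ 109 (mod 120).


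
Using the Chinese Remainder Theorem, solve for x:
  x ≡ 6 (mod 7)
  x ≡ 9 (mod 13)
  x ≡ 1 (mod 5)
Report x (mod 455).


Moduli 7, 13, 5 are pairwise coprime; by CRT there is a unique solution modulo M = 7 · 13 · 5 = 455.
Solve pairwise, accumulating the modulus:
  Start with x ≡ 6 (mod 7).
  Combine with x ≡ 9 (mod 13): since gcd(7, 13) = 1, we get a unique residue mod 91.
    Write x = 6 + 7·t and substitute into x ≡ 9 (mod 13): 7·t ≡ 9 − 6 = 3 (mod 13).
    The inverse of 7 mod 13 is 2 (since 7·2 = 14 = 1·13 + 1), so t ≡ 2·3 = 6 ≡ 6 (mod 13).
    Then x = 6 + 7·6 = 48, valid modulo lcm(7, 13) = 91: x ≡ 48 (mod 91).
  Combine with x ≡ 1 (mod 5): since gcd(91, 5) = 1, we get a unique residue mod 455.
    Write x = 48 + 91·t and substitute into x ≡ 1 (mod 5): 91·t ≡ 1 − 48 = -47 (mod 5).
    Reduce coefficients mod 5: 1·t ≡ 3 (mod 5).
    So t ≡ 3 (mod 5).
    Then x = 48 + 91·3 = 321, valid modulo lcm(91, 5) = 455: x ≡ 321 (mod 455).
Verify: 321 mod 7 = 6 ✓, 321 mod 13 = 9 ✓, 321 mod 5 = 1 ✓.

x ≡ 321 (mod 455).


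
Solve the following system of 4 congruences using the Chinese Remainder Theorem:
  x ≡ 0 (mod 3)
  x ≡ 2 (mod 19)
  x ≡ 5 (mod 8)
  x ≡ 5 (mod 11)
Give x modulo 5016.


Product of moduli M = 3 · 19 · 8 · 11 = 5016.
Merge one congruence at a time:
  Start: x ≡ 0 (mod 3).
  Combine with x ≡ 2 (mod 19); new modulus lcm = 57.
    Write x = 0 + 3·t and substitute into x ≡ 2 (mod 19): 3·t ≡ 2 − 0 = 2 (mod 19).
    The inverse of 3 mod 19 is 13 (since 3·13 = 39 = 2·19 + 1), so t ≡ 13·2 = 26 ≡ 7 (mod 19).
    Then x = 0 + 3·7 = 21, valid modulo lcm(3, 19) = 57: x ≡ 21 (mod 57).
  Combine with x ≡ 5 (mod 8); new modulus lcm = 456.
    Write x = 21 + 57·t and substitute into x ≡ 5 (mod 8): 57·t ≡ 5 − 21 = -16 (mod 8).
    Reduce coefficients mod 8: 1·t ≡ 0 (mod 8).
    So t ≡ 0 (mod 8).
    Then x = 21 + 57·0 = 21, valid modulo lcm(57, 8) = 456: x ≡ 21 (mod 456).
  Combine with x ≡ 5 (mod 11); new modulus lcm = 5016.
    Write x = 21 + 456·t and substitute into x ≡ 5 (mod 11): 456·t ≡ 5 − 21 = -16 (mod 11).
    Reduce coefficients mod 11: 5·t ≡ 6 (mod 11).
    The inverse of 5 mod 11 is 9 (since 5·9 = 45 = 4·11 + 1), so t ≡ 9·6 = 54 ≡ 10 (mod 11).
    Then x = 21 + 456·10 = 4581, valid modulo lcm(456, 11) = 5016: x ≡ 4581 (mod 5016).
Verify against each original: 4581 mod 3 = 0, 4581 mod 19 = 2, 4581 mod 8 = 5, 4581 mod 11 = 5.

x ≡ 4581 (mod 5016).


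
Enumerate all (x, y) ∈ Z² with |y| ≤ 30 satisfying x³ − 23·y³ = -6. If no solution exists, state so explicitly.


The equation is x³ - 23y³ = -6. For fixed y, x³ = 23·y³ − 6, so a solution requires the RHS to be a perfect cube.
Strategy: iterate y from -30 to 30, compute RHS = 23·y³ − 6, and check whether it is a (positive or negative) perfect cube.
Check small values of y:
  y = 0: RHS = -6 is not a perfect cube.
  y = 1: RHS = 17 is not a perfect cube.
  y = -1: RHS = -29 is not a perfect cube.
  y = 2: RHS = 178 is not a perfect cube.
  y = -2: RHS = -190 is not a perfect cube.
  y = 3: RHS = 615 is not a perfect cube.
  y = -3: RHS = -627 is not a perfect cube.
Continuing the search up to |y| = 30 finds no solutions either.
No (x, y) in the scanned range satisfies the equation.

No integer solutions with |y| ≤ 30.


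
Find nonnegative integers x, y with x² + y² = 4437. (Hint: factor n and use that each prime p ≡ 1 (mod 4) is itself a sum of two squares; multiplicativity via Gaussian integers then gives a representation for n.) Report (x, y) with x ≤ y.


Step 1: Factor n = 4437 = 3^2 · 17 · 29.
Step 2: Check the mod-4 condition on each prime factor: 3 ≡ 3 (mod 4), exponent 2 (must be even); 17 ≡ 1 (mod 4), exponent 1; 29 ≡ 1 (mod 4), exponent 1.
All primes ≡ 3 (mod 4) appear to even exponent (or don't appear), so by the two-squares theorem n IS expressible as a sum of two squares.
Step 3: Build a representation. Group n = k² · m with k = 3 and m = 17 · 29 = 493 (a product of primes ≡ 1 (mod 4)); a representation of m scales to one of n via (k·x)² + (k·y)² = k²(x² + y²). Each prime p ≡ 1 (mod 4) is itself a sum of two squares; find a² by testing p − a² for a perfect square:
  17: 17 − 1² = 16 = 4² ⇒ 17 = 1² + 4².
  29: 29 − 1² = 28, 29 − 2² = 25 = 5² ⇒ 29 = 2² + 5².
  Combine using the Brahmagupta–Fibonacci identity (a² + b²)(c² + d²) = (ac − bd)² + (ad + bc)² = (ac + bd)² + (ad − bc)²:
  17 · 29 = 493: from (1² + 4²)(2² + 5²), take (1·2 − 4·5, 1·5 + 4·2) = (2 − 20, 5 + 8) = (-18, 13); dropping signs (only squares matter) gives (18, 13); check 18² + 13² = 324 + 169 = 493 ✓.
  Scale by k = 3: (3·18, 3·13) = (54, 39).
Step 4: Order so x ≤ y and verify: 39² + 54² = 1521 + 2916 = 4437 = n. ✓

n = 4437 = 39² + 54² (one valid representation with x ≤ y).


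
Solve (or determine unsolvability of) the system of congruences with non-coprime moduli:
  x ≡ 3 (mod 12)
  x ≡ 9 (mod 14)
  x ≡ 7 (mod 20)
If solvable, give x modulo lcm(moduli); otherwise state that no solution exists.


Moduli 12, 14, 20 are not pairwise coprime, so CRT works modulo lcm(m_i) when all pairwise compatibility conditions hold.
Pairwise compatibility: gcd(m_i, m_j) must divide a_i - a_j for every pair.
Merge one congruence at a time:
  Start: x ≡ 3 (mod 12).
  Combine with x ≡ 9 (mod 14): gcd(12, 14) = 2; 9 - 3 = 6, which IS divisible by 2, so compatible.
    Write x = 3 + 12·t and substitute into x ≡ 9 (mod 14): 12·t ≡ 9 − 3 = 6 (mod 14).
    Divide the congruence (and modulus) by g = 2: 6·t ≡ 3 (mod 7).
    The inverse of 6 mod 7 is 6 (since 6·6 = 36 = 5·7 + 1), so t ≡ 6·3 = 18 ≡ 4 (mod 7).
    Then x = 3 + 12·4 = 51, valid modulo lcm(12, 14) = 84: x ≡ 51 (mod 84).
  Combine with x ≡ 7 (mod 20): gcd(84, 20) = 4; 7 - 51 = -44, which IS divisible by 4, so compatible.
    Write x = 51 + 84·t and substitute into x ≡ 7 (mod 20): 84·t ≡ 7 − 51 = -44 (mod 20).
    Divide the congruence (and modulus) by g = 4: 21·t ≡ -11 (mod 5).
    Reduce coefficients mod 5: 1·t ≡ 4 (mod 5).
    So t ≡ 4 (mod 5).
    Then x = 51 + 84·4 = 387, valid modulo lcm(84, 20) = 420: x ≡ 387 (mod 420).
Verify: 387 mod 12 = 3, 387 mod 14 = 9, 387 mod 20 = 7.

x ≡ 387 (mod 420).


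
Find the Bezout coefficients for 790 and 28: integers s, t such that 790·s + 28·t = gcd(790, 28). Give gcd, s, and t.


Euclidean algorithm on (790, 28) — divide until remainder is 0:
  790 = 28 · 28 + 6
  28 = 4 · 6 + 4
  6 = 1 · 4 + 2
  4 = 2 · 2 + 0
gcd(790, 28) = 2.
Track Bezout coefficients alongside the remainders: start with r₀ = 790 = a·1 + b·0 (s = 1, t = 0) and r₁ = 28 = a·0 + b·1 (s = 0, t = 1); each new remainder r_{k+1} = r_{k-1} − q_k·r_k inherits s_{k+1} = s_{k-1} − q_k·s_k, t_{k+1} = t_{k-1} − q_k·t_k, so r_k = a·s_k + b·t_k at every step:
  q = 28: r = 6, s = 1 − 28·0 = 1, t = 0 − 28·1 = -28  (check: 790·1 + 28·(-28) = 6)
  q = 4: r = 4, s = 0 − 4·1 = -4, t = 1 − 4·(-28) = 113  (check: 790·(-4) + 28·113 = 4)
  q = 1: r = 2, s = 1 − 1·(-4) = 5, t = -28 − 1·113 = -141  (check: 790·5 + 28·(-141) = 2)
The row with r = 2 (the gcd) gives the Bezout coefficients s = 5, t = -141.
Result: 790 · (5) + 28 · (-141) = 2.

gcd(790, 28) = 2; s = 5, t = -141 (check: 790·5 + 28·(-141) = 2).


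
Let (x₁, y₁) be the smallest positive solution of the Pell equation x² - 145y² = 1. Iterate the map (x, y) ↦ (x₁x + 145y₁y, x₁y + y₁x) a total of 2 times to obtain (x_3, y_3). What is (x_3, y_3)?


Step 1: Find the fundamental solution (x₁, y₁) of x² - 145y² = 1.
  Expand √145 as a continued fraction. a₀ = ⌊√145⌋ = 12; iterate m_{k+1} = d_k·a_k − m_k, d_{k+1} = (145 − m_{k+1}²)/d_k, a_{k+1} = ⌊(a₀ + m_{k+1})/d_{k+1}⌋ (starting m₀ = 0, d₀ = 1), with convergents p_k = a_k·p_{k-1} + p_{k-2}, q_k = a_k·q_{k-1} + q_{k-2} (p₋₁ = 1, q₋₁ = 0):
  k = 0: a₀ = 12; p₀/q₀ = 12/1; p₀² − 145·q₀² = 144 − 145 = -1.
  k = 1: m = 12, d = 1, a = ⌊(12 + 12)/1⌋ = 24; p/q = (24·12 + 1)/(24·1 + 0) = 289/24; p² − 145·q² = 83521 − 83520 = 1.
  The first convergent with p² − 145·q² = 1 gives the fundamental solution (x₁, y₁) = (289, 24).
Step 2: Apply the recurrence (x_{n+1}, y_{n+1}) = (x₁x_n + 145y₁y_n, x₁y_n + y₁x_n) repeatedly.
  From (x_1, y_1) = (289, 24): x_2 = 289·289 + 145·24·24 = 167041; y_2 = 289·24 + 24·289 = 13872.
  From (x_2, y_2) = (167041, 13872): x_3 = 289·167041 + 145·24·13872 = 96549409; y_3 = 289·13872 + 24·167041 = 8017992.
Step 3: Verify x_3² - 145·y_3² = 9321788378249281 - 9321788378249280 = 1 (should be 1). ✓

(x_1, y_1) = (289, 24); (x_3, y_3) = (96549409, 8017992).


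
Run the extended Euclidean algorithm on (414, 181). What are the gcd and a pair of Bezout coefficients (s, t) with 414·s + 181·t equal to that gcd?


Euclidean algorithm on (414, 181) — divide until remainder is 0:
  414 = 2 · 181 + 52
  181 = 3 · 52 + 25
  52 = 2 · 25 + 2
  25 = 12 · 2 + 1
  2 = 2 · 1 + 0
gcd(414, 181) = 1.
Track Bezout coefficients alongside the remainders: start with r₀ = 414 = a·1 + b·0 (s = 1, t = 0) and r₁ = 181 = a·0 + b·1 (s = 0, t = 1); each new remainder r_{k+1} = r_{k-1} − q_k·r_k inherits s_{k+1} = s_{k-1} − q_k·s_k, t_{k+1} = t_{k-1} − q_k·t_k, so r_k = a·s_k + b·t_k at every step:
  q = 2: r = 52, s = 1 − 2·0 = 1, t = 0 − 2·1 = -2  (check: 414·1 + 181·(-2) = 52)
  q = 3: r = 25, s = 0 − 3·1 = -3, t = 1 − 3·(-2) = 7  (check: 414·(-3) + 181·7 = 25)
  q = 2: r = 2, s = 1 − 2·(-3) = 7, t = -2 − 2·7 = -16  (check: 414·7 + 181·(-16) = 2)
  q = 12: r = 1, s = -3 − 12·7 = -87, t = 7 − 12·(-16) = 199  (check: 414·(-87) + 181·199 = 1)
The row with r = 1 (the gcd) gives the Bezout coefficients s = -87, t = 199.
Result: 414 · (-87) + 181 · (199) = 1.

gcd(414, 181) = 1; s = -87, t = 199 (check: 414·(-87) + 181·199 = 1).


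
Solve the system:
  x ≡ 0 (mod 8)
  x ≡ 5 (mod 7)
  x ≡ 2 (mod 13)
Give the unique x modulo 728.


Moduli 8, 7, 13 are pairwise coprime; by CRT there is a unique solution modulo M = 8 · 7 · 13 = 728.
Solve pairwise, accumulating the modulus:
  Start with x ≡ 0 (mod 8).
  Combine with x ≡ 5 (mod 7): since gcd(8, 7) = 1, we get a unique residue mod 56.
    Write x = 0 + 8·t and substitute into x ≡ 5 (mod 7): 8·t ≡ 5 − 0 = 5 (mod 7).
    Reduce coefficients mod 7: 1·t ≡ 5 (mod 7).
    So t ≡ 5 (mod 7).
    Then x = 0 + 8·5 = 40, valid modulo lcm(8, 7) = 56: x ≡ 40 (mod 56).
  Combine with x ≡ 2 (mod 13): since gcd(56, 13) = 1, we get a unique residue mod 728.
    Write x = 40 + 56·t and substitute into x ≡ 2 (mod 13): 56·t ≡ 2 − 40 = -38 (mod 13).
    Reduce coefficients mod 13: 4·t ≡ 1 (mod 13).
    The inverse of 4 mod 13 is 10 (since 4·10 = 40 = 3·13 + 1), so t ≡ 10·1 = 10 ≡ 10 (mod 13).
    Then x = 40 + 56·10 = 600, valid modulo lcm(56, 13) = 728: x ≡ 600 (mod 728).
Verify: 600 mod 8 = 0 ✓, 600 mod 7 = 5 ✓, 600 mod 13 = 2 ✓.

x ≡ 600 (mod 728).


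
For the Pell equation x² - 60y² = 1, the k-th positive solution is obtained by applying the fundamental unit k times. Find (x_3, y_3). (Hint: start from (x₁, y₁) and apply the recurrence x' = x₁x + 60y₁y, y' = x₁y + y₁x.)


Step 1: Find the fundamental solution (x₁, y₁) of x² - 60y² = 1.
  Expand √60 as a continued fraction. a₀ = ⌊√60⌋ = 7; iterate m_{k+1} = d_k·a_k − m_k, d_{k+1} = (60 − m_{k+1}²)/d_k, a_{k+1} = ⌊(a₀ + m_{k+1})/d_{k+1}⌋ (starting m₀ = 0, d₀ = 1), with convergents p_k = a_k·p_{k-1} + p_{k-2}, q_k = a_k·q_{k-1} + q_{k-2} (p₋₁ = 1, q₋₁ = 0):
  k = 0: a₀ = 7; p₀/q₀ = 7/1; p₀² − 60·q₀² = 49 − 60 = -11.
  k = 1: m = 7, d = 11, a = ⌊(7 + 7)/11⌋ = 1; p/q = (1·7 + 1)/(1·1 + 0) = 8/1; p² − 60·q² = 64 − 60 = 4.
  k = 2: m = 4, d = 4, a = ⌊(7 + 4)/4⌋ = 2; p/q = (2·8 + 7)/(2·1 + 1) = 23/3; p² − 60·q² = 529 − 540 = -11.
  k = 3: m = 4, d = 11, a = ⌊(7 + 4)/11⌋ = 1; p/q = (1·23 + 8)/(1·3 + 1) = 31/4; p² − 60·q² = 961 − 960 = 1.
  The first convergent with p² − 60·q² = 1 gives the fundamental solution (x₁, y₁) = (31, 4).
Step 2: Apply the recurrence (x_{n+1}, y_{n+1}) = (x₁x_n + 60y₁y_n, x₁y_n + y₁x_n) repeatedly.
  From (x_1, y_1) = (31, 4): x_2 = 31·31 + 60·4·4 = 1921; y_2 = 31·4 + 4·31 = 248.
  From (x_2, y_2) = (1921, 248): x_3 = 31·1921 + 60·4·248 = 119071; y_3 = 31·248 + 4·1921 = 15372.
Step 3: Verify x_3² - 60·y_3² = 14177903041 - 14177903040 = 1 (should be 1). ✓

(x_1, y_1) = (31, 4); (x_3, y_3) = (119071, 15372).


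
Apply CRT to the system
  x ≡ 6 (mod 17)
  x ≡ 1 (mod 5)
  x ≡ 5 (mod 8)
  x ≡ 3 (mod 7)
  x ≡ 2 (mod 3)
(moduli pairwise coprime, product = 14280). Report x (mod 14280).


Product of moduli M = 17 · 5 · 8 · 7 · 3 = 14280.
Merge one congruence at a time:
  Start: x ≡ 6 (mod 17).
  Combine with x ≡ 1 (mod 5); new modulus lcm = 85.
    Write x = 6 + 17·t and substitute into x ≡ 1 (mod 5): 17·t ≡ 1 − 6 = -5 (mod 5).
    Reduce coefficients mod 5: 2·t ≡ 0 (mod 5).
    The inverse of 2 mod 5 is 3 (since 2·3 = 6 = 1·5 + 1), so t ≡ 3·0 = 0 ≡ 0 (mod 5).
    Then x = 6 + 17·0 = 6, valid modulo lcm(17, 5) = 85: x ≡ 6 (mod 85).
  Combine with x ≡ 5 (mod 8); new modulus lcm = 680.
    Write x = 6 + 85·t and substitute into x ≡ 5 (mod 8): 85·t ≡ 5 − 6 = -1 (mod 8).
    Reduce coefficients mod 8: 5·t ≡ 7 (mod 8).
    The inverse of 5 mod 8 is 5 (since 5·5 = 25 = 3·8 + 1), so t ≡ 5·7 = 35 ≡ 3 (mod 8).
    Then x = 6 + 85·3 = 261, valid modulo lcm(85, 8) = 680: x ≡ 261 (mod 680).
  Combine with x ≡ 3 (mod 7); new modulus lcm = 4760.
    Write x = 261 + 680·t and substitute into x ≡ 3 (mod 7): 680·t ≡ 3 − 261 = -258 (mod 7).
    Reduce coefficients mod 7: 1·t ≡ 1 (mod 7).
    So t ≡ 1 (mod 7).
    Then x = 261 + 680·1 = 941, valid modulo lcm(680, 7) = 4760: x ≡ 941 (mod 4760).
  Combine with x ≡ 2 (mod 3); new modulus lcm = 14280.
    Write x = 941 + 4760·t and substitute into x ≡ 2 (mod 3): 4760·t ≡ 2 − 941 = -939 (mod 3).
    Reduce coefficients mod 3: 2·t ≡ 0 (mod 3).
    The inverse of 2 mod 3 is 2 (since 2·2 = 4 = 1·3 + 1), so t ≡ 2·0 = 0 ≡ 0 (mod 3).
    Then x = 941 + 4760·0 = 941, valid modulo lcm(4760, 3) = 14280: x ≡ 941 (mod 14280).
Verify against each original: 941 mod 17 = 6, 941 mod 5 = 1, 941 mod 8 = 5, 941 mod 7 = 3, 941 mod 3 = 2.

x ≡ 941 (mod 14280).


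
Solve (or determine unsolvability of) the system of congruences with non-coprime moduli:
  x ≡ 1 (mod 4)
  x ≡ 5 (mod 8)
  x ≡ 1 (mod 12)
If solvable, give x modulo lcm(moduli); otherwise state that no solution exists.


Moduli 4, 8, 12 are not pairwise coprime, so CRT works modulo lcm(m_i) when all pairwise compatibility conditions hold.
Pairwise compatibility: gcd(m_i, m_j) must divide a_i - a_j for every pair.
Merge one congruence at a time:
  Start: x ≡ 1 (mod 4).
  Combine with x ≡ 5 (mod 8): gcd(4, 8) = 4; 5 - 1 = 4, which IS divisible by 4, so compatible.
    Write x = 1 + 4·t and substitute into x ≡ 5 (mod 8): 4·t ≡ 5 − 1 = 4 (mod 8).
    Divide the congruence (and modulus) by g = 4: 1·t ≡ 1 (mod 2).
    So t ≡ 1 (mod 2).
    Then x = 1 + 4·1 = 5, valid modulo lcm(4, 8) = 8: x ≡ 5 (mod 8).
  Combine with x ≡ 1 (mod 12): gcd(8, 12) = 4; 1 - 5 = -4, which IS divisible by 4, so compatible.
    Write x = 5 + 8·t and substitute into x ≡ 1 (mod 12): 8·t ≡ 1 − 5 = -4 (mod 12).
    Divide the congruence (and modulus) by g = 4: 2·t ≡ -1 (mod 3).
    Reduce coefficients mod 3: 2·t ≡ 2 (mod 3).
    The inverse of 2 mod 3 is 2 (since 2·2 = 4 = 1·3 + 1), so t ≡ 2·2 = 4 ≡ 1 (mod 3).
    Then x = 5 + 8·1 = 13, valid modulo lcm(8, 12) = 24: x ≡ 13 (mod 24).
Verify: 13 mod 4 = 1, 13 mod 8 = 5, 13 mod 12 = 1.

x ≡ 13 (mod 24).


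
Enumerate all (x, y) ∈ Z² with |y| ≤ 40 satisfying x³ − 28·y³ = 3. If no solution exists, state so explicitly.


The equation is x³ - 28y³ = 3. For fixed y, x³ = 28·y³ + 3, so a solution requires the RHS to be a perfect cube.
Strategy: iterate y from -40 to 40, compute RHS = 28·y³ + 3, and check whether it is a (positive or negative) perfect cube.
Check small values of y:
  y = 0: RHS = 3 is not a perfect cube.
  y = 1: RHS = 31 is not a perfect cube.
  y = -1: RHS = -25 is not a perfect cube.
  y = 2: RHS = 227 is not a perfect cube.
  y = -2: RHS = -221 is not a perfect cube.
  y = 3: RHS = 759 is not a perfect cube.
  y = -3: RHS = -753 is not a perfect cube.
Continuing the search up to |y| = 40 finds no solutions either.
No (x, y) in the scanned range satisfies the equation.

No integer solutions with |y| ≤ 40.


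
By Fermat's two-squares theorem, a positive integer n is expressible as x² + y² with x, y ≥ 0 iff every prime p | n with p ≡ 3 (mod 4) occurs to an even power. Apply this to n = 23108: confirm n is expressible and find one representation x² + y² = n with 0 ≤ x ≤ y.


Step 1: Factor n = 23108 = 2^2 · 53 · 109.
Step 2: Check the mod-4 condition on each prime factor: 2 = 2 (special); 53 ≡ 1 (mod 4), exponent 1; 109 ≡ 1 (mod 4), exponent 1.
All primes ≡ 3 (mod 4) appear to even exponent (or don't appear), so by the two-squares theorem n IS expressible as a sum of two squares.
Step 3: Build a representation. Group n = k² · m with k = 2 and m = 53 · 109 = 5777 (a product of primes ≡ 1 (mod 4)); a representation of m scales to one of n via (k·x)² + (k·y)² = k²(x² + y²). Each prime p ≡ 1 (mod 4) is itself a sum of two squares; find a² by testing p − a² for a perfect square:
  53: 53 − 1² = 52, 53 − 2² = 49 = 7² ⇒ 53 = 2² + 7².
  109: 109 − 1² = 108, 109 − 2² = 105, 109 − 3² = 100 = 10² ⇒ 109 = 3² + 10².
  Combine using the Brahmagupta–Fibonacci identity (a² + b²)(c² + d²) = (ac − bd)² + (ad + bc)² = (ac + bd)² + (ad − bc)²:
  53 · 109 = 5777: from (2² + 7²)(3² + 10²), take (2·3 − 7·10, 2·10 + 7·3) = (6 − 70, 20 + 21) = (-64, 41); dropping signs (only squares matter) gives (64, 41); check 64² + 41² = 4096 + 1681 = 5777 ✓.
  Scale by k = 2: (2·64, 2·41) = (128, 82).
Step 4: Order so x ≤ y and verify: 82² + 128² = 6724 + 16384 = 23108 = n. ✓

n = 23108 = 82² + 128² (one valid representation with x ≤ y).
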